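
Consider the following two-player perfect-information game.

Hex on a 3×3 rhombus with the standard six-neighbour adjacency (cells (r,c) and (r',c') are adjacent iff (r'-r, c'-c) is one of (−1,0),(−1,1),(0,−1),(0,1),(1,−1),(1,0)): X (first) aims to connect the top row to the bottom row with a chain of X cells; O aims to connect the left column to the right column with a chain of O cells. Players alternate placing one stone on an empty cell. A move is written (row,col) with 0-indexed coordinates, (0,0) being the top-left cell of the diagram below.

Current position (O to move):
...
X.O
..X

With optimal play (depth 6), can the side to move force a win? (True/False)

p1 O@[.../X.O/..X]: (0,0)[O../X.O/..X]-1 (0,1)[.O./X.O/..X]-1 (0,2)[..O/X.O/..X]-1 (1,1)[.../XOO/..X]-1 (2,0)[.../X.O/O.X]+1* (2,1)[.../X.O/.OX]-1
p2 X@[.../X.O/O.X]: (0,0)[X../X.O/O.X]-1* (0,1)[.X./X.O/O.X]-1 (0,2)[..X/X.O/O.X]-1 (1,1)[.../XXO/O.X]-1 (2,1)[.../X.O/OXX]-1
p3 O@[X../X.O/O.X]: (0,1)[XO./X.O/O.X]+1* (0,2)[X.O/X.O/O.X]+1 (1,1)[X../XOO/O.X]+1 (2,1)[X../X.O/OOX]+1
p4 X@[XO./X.O/O.X]: (0,2)[XOX/X.O/O.X]-1* (1,1)[XO./XXO/O.X]-1 (2,1)[XO./X.O/OXX]-1
p5 O@[XOX/X.O/O.X]: (1,1)[XOX/XOO/O.X]+1* (2,1)[XOX/X.O/OOX]+1
p6 X@[XOX/XOO/O.X] terminal -1; root [.../X.O/..X] d6

O winning at [.../X.O/..X]: True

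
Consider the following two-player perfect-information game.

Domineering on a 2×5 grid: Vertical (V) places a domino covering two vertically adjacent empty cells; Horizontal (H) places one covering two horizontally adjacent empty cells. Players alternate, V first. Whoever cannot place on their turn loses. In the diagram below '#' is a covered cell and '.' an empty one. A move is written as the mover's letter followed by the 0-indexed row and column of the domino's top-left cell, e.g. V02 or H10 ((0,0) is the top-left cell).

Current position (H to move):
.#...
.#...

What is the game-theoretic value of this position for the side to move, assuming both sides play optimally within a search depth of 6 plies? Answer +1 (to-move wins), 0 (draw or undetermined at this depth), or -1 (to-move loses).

value(.#.../.#..., H) = -1

[.#.../.#...] H move#1: H02:-1/.###./.#...*, H03:-1/.#.##/.#..., H12:-1/.#.../.###., H13:-1/.#.../.#.##
[.###./.#...] V move#2: V00:-1/####./##..., V04:+1/.####/.#..#*
[.####/.#..#] H move#3: H12:-1/.####/.####*
[.####/.####] V move#4: V00:+1/#####/#####*
[#####/#####] end (terminal -1, H#5); searched .#.../.#... to 6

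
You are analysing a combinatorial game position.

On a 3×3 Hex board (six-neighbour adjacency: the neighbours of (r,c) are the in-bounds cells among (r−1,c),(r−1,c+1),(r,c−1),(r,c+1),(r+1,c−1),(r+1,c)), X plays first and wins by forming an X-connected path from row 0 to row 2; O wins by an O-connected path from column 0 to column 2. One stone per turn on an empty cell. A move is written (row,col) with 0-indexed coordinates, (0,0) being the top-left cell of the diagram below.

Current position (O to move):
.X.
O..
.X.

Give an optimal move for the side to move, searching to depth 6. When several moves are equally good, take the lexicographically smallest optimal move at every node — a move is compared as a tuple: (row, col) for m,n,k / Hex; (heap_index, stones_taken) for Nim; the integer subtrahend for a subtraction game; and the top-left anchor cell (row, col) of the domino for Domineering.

O's best at [.X./O../.X.]: (1,1)

p1 O@[.X./O../.X.]: (0,0)[OX./O../.X.]-1 (0,2)[.XO/O../.X.]-1 (1,1)[.X./OO./.X.]+1* (1,2)[.X./O.O/.X.]-1 (2,0)[.X./O../OX.]-1 (2,2)[.X./O../.XO]-1
p2 X@[.X./OO./.X.]: (0,0)[XX./OO./.X.]-1* (0,2)[.XX/OO./.X.]-1 (1,2)[.X./OOX/.X.]-1 (2,0)[.X./OO./XX.]-1 (2,2)[.X./OO./.XX]-1
p3 O@[XX./OO./.X.]: (0,2)[XXO/OO./.X.]+1* (1,2)[XX./OOO/.X.]+1 (2,0)[XX./OO./OX.]+1 (2,2)[XX./OO./.XO]+1
p4 X@[XXO/OO./.X.] terminal -1; root [.X./O../.X.] d6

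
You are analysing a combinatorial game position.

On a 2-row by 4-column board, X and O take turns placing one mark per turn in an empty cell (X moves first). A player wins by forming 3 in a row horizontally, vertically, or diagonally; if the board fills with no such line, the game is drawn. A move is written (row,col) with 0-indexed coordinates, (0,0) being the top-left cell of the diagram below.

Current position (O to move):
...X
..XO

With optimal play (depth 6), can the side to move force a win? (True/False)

O winning at [...X/..XO]: False

ply 1, O at ...X/..XO | (0,0)=+0→O..X/..XO*; (0,1)=+0→.O.X/..XO; (0,2)=+0→..OX/..XO; (1,0)=+0→...X/O.XO; (1,1)=+0→...X/.OXO
ply 2, X at O..X/..XO | (0,1)=+0→OX.X/..XO*; (0,2)=+0→O.XX/..XO; (1,0)=+0→O..X/X.XO; (1,1)=+0→O..X/.XXO
ply 3, O at OX.X/..XO | (0,2)=+0→OXOX/..XO*; (1,0)=-1→OX.X/O.XO; (1,1)=-1→OX.X/.OXO
ply 4, X at OXOX/..XO | (1,0)=+0→OXOX/X.XO*; (1,1)=+0→OXOX/.XXO
ply 5, O at OXOX/X.XO | (1,1)=+0→OXOX/XOXO*
ply 6: OXOX/XOXO is terminal +0 (X); from ...X/..XO depth 6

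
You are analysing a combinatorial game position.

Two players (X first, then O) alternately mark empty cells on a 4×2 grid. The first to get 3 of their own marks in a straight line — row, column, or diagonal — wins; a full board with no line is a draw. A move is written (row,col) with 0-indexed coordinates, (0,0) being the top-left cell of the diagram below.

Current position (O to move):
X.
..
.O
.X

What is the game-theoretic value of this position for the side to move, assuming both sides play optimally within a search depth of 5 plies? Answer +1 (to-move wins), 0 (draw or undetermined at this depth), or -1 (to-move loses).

p1 O@[X./../.O/.X]: (0,1)[XO/../.O/.X]+0* (1,0)[X./O./.O/.X]+0 (1,1)[X./.O/.O/.X]+0 (2,0)[X./../OO/.X]+0 (3,0)[X./../.O/OX]+0
p2 X@[XO/../.O/.X]: (1,0)[XO/X./.O/.X]-1 (1,1)[XO/.X/.O/.X]+0* (2,0)[XO/../XO/.X]-1 (3,0)[XO/../.O/XX]-1
p3 O@[XO/.X/.O/.X]: (1,0)[XO/OX/.O/.X]+0* (2,0)[XO/.X/OO/.X]+0 (3,0)[XO/.X/.O/OX]+0
p4 X@[XO/OX/.O/.X]: (2,0)[XO/OX/XO/.X]+0* (3,0)[XO/OX/.O/XX]+0
p5 O@[XO/OX/XO/.X]: (3,0)[XO/OX/XO/OX]+0*
p6 X@[XO/OX/XO/OX] terminal +0; root [X./../.O/.X] d5

value(X./../.O/.X, O) = 0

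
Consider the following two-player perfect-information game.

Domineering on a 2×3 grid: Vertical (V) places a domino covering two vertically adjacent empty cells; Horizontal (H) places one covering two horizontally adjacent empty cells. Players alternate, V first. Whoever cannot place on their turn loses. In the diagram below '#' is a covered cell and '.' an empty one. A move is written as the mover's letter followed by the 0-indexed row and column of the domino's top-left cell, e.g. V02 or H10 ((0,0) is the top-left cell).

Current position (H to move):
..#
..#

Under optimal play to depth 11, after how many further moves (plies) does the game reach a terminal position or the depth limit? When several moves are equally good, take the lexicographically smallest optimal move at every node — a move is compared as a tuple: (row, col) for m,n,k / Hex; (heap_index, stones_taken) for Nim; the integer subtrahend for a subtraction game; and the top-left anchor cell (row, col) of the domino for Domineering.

[..#/..#] H move#1: H00:+1/###/..#*, H10:+1/..#/###
[###/..#] end (terminal -1, V#2); searched ..#/..# to 11

PV length from [..#/..#]: 1 ply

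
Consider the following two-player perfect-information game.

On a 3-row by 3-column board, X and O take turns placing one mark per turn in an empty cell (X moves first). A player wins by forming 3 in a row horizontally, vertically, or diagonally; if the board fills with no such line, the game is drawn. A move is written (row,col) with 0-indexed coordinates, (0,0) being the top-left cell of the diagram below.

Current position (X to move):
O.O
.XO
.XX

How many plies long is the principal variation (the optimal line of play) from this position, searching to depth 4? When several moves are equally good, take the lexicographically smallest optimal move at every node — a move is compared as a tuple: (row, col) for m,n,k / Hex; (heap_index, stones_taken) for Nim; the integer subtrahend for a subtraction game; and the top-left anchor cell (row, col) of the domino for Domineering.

p1 X@[O.O/.XO/.XX]: (0,1)[OXO/.XO/.XX]+1* (1,0)[O.O/XXO/.XX]-1 (2,0)[O.O/.XO/XXX]+1
p2 O@[OXO/.XO/.XX] terminal -1; root [O.O/.XO/.XX] d4

PV length from [O.O/.XO/.XX]: 1 ply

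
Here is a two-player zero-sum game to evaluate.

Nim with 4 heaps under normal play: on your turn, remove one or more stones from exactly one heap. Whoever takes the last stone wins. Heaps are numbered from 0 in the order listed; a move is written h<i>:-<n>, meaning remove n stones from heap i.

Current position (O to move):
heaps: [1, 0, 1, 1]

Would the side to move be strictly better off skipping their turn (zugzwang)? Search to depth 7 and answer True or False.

ply 1, O at (1,0,1,1) | h0:-1=+1→(0,0,1,1)*; h2:-1=+1→(1,0,0,1); h3:-1=+1→(1,0,1,0)
ply 2, X at (0,0,1,1) | h2:-1=-1→(0,0,0,1)*; h3:-1=-1→(0,0,1,0)
ply 3, O at (0,0,0,1) | h3:-1=+1→(0,0,0,0)*
ply 4: (0,0,0,0) is terminal -1 (X); from (1,0,1,1) depth 7
suppose O passes — search the same position with X to move:
pass> ply 1, X at (1,0,1,1) | h0:-1=+1→(0,0,1,1)*; h2:-1=+1→(1,0,0,1); h3:-1=+1→(1,0,1,0)
pass> ply 2, O at (0,0,1,1) | h2:-1=-1→(0,0,0,1)*; h3:-1=-1→(0,0,1,0)
pass> ply 3, X at (0,0,0,1) | h3:-1=+1→(0,0,0,0)*
pass> ply 4: (0,0,0,0) is terminal -1 (O); from (1,0,1,1) depth 7
for O: play +1, pass -1

zugzwang((1,0,1,1), O) = False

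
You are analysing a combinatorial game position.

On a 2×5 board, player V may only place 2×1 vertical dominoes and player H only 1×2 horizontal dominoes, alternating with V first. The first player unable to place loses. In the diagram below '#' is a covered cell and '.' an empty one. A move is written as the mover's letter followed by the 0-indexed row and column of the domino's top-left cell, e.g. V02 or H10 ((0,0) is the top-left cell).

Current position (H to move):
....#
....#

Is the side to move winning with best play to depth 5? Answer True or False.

H winning at [....#/....#]: True

p1 H@[....#/....#]: H00[##..#/....#]-1 H01[.##.#/....#]+1* H02[..###/....#]-1 H10[....#/##..#]-1 H11[....#/.##.#]+1 H12[....#/..###]-1
p2 V@[.##.#/....#]: V00[###.#/#...#]-1* V03[.####/...##]-1
p3 H@[###.#/#...#]: H11[###.#/###.#]-1 H12[###.#/#.###]+1*
p4 V@[###.#/#.###] terminal -1; root [....#/....#] d5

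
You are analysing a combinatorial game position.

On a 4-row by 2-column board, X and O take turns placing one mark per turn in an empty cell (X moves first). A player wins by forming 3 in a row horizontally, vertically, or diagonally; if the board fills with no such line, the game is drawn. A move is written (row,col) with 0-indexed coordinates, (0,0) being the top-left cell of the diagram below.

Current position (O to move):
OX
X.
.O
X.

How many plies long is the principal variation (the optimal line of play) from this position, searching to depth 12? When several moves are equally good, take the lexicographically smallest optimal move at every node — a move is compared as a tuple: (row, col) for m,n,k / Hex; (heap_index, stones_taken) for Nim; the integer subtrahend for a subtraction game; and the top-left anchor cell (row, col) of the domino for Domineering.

ply 1, O at OX/X./.O/X. | (1,1)=-1→OX/XO/.O/X.; (2,0)=+0→OX/X./OO/X.*; (3,1)=-1→OX/X./.O/XO
ply 2, X at OX/X./OO/X. | (1,1)=+0→OX/XX/OO/X.*; (3,1)=+0→OX/X./OO/XX
ply 3, O at OX/XX/OO/X. | (3,1)=+0→OX/XX/OO/XO*
ply 4: OX/XX/OO/XO is terminal +0 (X); from OX/X./.O/X. depth 12

PV length from [OX/X./.O/X.]: 3 plies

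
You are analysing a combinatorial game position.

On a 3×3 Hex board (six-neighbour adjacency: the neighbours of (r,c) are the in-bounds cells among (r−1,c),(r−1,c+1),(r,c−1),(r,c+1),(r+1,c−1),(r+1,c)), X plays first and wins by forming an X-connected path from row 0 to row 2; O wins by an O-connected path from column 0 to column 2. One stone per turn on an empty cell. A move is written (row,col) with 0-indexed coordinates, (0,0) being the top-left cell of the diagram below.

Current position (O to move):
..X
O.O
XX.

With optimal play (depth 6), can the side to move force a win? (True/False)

p1 O@[..X/O.O/XX.]: (0,0)[O.X/O.O/XX.]-1 (0,1)[.OX/O.O/XX.]-1 (1,1)[..X/OOO/XX.]+1* (2,2)[..X/O.O/XXO]-1
p2 X@[..X/OOO/XX.] terminal -1; root [..X/O.O/XX.] d6

O winning at [..X/O.O/XX.]: True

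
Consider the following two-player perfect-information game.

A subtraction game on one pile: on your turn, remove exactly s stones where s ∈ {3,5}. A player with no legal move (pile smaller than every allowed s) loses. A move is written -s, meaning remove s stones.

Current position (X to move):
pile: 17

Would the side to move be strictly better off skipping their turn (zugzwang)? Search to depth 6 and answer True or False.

zugzwang(17, X) = True

p1 X@[17]: -3[14]-1* -5[12]-1
p2 O@[14]: -3[11]-1 -5[9]+1*
p3 X@[9]: -3[6]-1* -5[4]-1
p4 O@[6]: -3[3]-1 -5[1]+1*
p5 X@[1] terminal -1; root [17] d6
suppose X passes — search the same position with O to move:
pass> p1 O@[17]: -3[14]-1* -5[12]-1
pass> p2 X@[14]: -3[11]-1 -5[9]+1*
pass> p3 O@[9]: -3[6]-1* -5[4]-1
pass> p4 X@[6]: -3[3]-1 -5[1]+1*
pass> p5 O@[1] terminal -1; root [17] d6
for X: play -1, pass +1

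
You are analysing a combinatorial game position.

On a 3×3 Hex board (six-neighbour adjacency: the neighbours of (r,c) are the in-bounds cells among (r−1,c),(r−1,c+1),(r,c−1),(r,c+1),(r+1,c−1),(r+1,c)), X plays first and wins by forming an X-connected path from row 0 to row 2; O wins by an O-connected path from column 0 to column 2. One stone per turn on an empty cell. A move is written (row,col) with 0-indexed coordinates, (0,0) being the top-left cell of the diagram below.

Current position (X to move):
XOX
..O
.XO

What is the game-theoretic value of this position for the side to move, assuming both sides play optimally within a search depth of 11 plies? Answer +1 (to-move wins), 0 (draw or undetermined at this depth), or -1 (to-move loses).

value(XOX/..O/.XO, X) = +1

ply 1, X at XOX/..O/.XO | (1,0)=+1→XOX/X.O/.XO*; (1,1)=+1→XOX/.XO/.XO; (2,0)=+1→XOX/..O/XXO
ply 2, O at XOX/X.O/.XO | (1,1)=-1→XOX/XOO/.XO*; (2,0)=-1→XOX/X.O/OXO
ply 3, X at XOX/XOO/.XO | (2,0)=+1→XOX/XOO/XXO*
ply 4: XOX/XOO/XXO is terminal -1 (O); from XOX/..O/.XO depth 11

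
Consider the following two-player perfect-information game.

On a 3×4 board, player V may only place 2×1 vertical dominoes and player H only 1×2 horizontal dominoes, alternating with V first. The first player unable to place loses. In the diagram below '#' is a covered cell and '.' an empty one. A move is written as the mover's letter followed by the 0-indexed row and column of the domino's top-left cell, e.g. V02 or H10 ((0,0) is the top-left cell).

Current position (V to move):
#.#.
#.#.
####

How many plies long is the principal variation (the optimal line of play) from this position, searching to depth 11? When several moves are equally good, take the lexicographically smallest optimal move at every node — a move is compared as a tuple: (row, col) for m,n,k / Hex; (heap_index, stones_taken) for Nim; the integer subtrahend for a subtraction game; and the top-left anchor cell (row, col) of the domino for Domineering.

[#.#./#.#./####] V move#1: V01:+1/###./###./####*, V03:+1/#.##/#.##/####
[###./###./####] end (terminal -1, H#2); searched #.#./#.#./#### to 11

PV length from [#.#./#.#./####]: 1 ply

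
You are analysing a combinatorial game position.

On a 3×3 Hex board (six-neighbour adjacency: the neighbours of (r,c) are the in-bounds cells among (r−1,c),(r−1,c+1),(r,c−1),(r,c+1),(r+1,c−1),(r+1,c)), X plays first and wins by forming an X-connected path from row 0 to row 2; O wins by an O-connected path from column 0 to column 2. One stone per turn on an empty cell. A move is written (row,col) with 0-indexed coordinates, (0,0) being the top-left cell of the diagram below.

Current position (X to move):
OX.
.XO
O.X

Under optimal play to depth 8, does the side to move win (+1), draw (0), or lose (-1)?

p1 X@[OX./.XO/O.X]: (0,2)[OXX/.XO/O.X]-1 (1,0)[OX./XXO/O.X]-1 (2,1)[OX./.XO/OXX]+1*
p2 O@[OX./.XO/OXX] terminal -1; root [OX./.XO/O.X] d8

value(OX./.XO/O.X, X) = +1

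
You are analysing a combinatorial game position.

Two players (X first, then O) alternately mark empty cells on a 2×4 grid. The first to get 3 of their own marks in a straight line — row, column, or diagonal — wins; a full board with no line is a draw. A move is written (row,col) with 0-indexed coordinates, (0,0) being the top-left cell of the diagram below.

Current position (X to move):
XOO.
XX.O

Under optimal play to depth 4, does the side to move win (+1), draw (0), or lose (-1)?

value(XOO./XX.O, X) = +1

ply 1, X at XOO./XX.O | (0,3)=+0→XOOX/XX.O; (1,2)=+1→XOO./XXXO*
ply 2: XOO./XXXO is terminal -1 (O); from XOO./XX.O depth 4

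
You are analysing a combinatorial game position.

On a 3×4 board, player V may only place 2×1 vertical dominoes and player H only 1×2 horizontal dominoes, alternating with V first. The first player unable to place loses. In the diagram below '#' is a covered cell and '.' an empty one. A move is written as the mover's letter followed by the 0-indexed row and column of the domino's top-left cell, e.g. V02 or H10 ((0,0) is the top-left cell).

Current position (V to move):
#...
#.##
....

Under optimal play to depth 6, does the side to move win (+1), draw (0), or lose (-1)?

ply 1, V at #.../#.##/.... | V01=-1→##../####/....*; V11=-1→#.../####/.#..
ply 2, H at ##../####/.... | H02=+1→####/####/....*; H20=+1→##../####/##..; H21=+1→##../####/.##.; H22=+1→##../####/..##
ply 3: ####/####/.... is terminal -1 (V); from #.../#.##/.... depth 6

value(#.../#.##/...., V) = -1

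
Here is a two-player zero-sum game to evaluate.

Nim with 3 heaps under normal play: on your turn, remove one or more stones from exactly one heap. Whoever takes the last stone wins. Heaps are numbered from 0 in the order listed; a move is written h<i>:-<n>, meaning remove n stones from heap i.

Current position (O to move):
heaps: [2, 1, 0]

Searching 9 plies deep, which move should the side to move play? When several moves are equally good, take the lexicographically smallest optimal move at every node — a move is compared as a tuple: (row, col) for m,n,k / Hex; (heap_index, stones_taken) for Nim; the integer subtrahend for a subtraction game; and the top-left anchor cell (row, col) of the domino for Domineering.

ply 1, O at (2,1,0) | h0:-1=+1→(1,1,0)*; h0:-2=-1→(0,1,0); h1:-1=-1→(2,0,0)
ply 2, X at (1,1,0) | h0:-1=-1→(0,1,0)*; h1:-1=-1→(1,0,0)
ply 3, O at (0,1,0) | h1:-1=+1→(0,0,0)*
ply 4: (0,0,0) is terminal -1 (X); from (2,1,0) depth 9

O's best at [(2,1,0)]: h0:-1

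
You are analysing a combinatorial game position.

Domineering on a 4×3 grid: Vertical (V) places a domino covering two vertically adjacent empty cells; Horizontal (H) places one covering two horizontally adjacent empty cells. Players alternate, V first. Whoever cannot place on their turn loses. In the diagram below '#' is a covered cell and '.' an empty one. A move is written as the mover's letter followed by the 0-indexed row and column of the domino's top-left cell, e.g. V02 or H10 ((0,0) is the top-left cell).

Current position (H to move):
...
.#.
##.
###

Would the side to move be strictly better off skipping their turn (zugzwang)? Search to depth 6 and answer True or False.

zugzwang(.../.#./##./###, H) = False

ply 1, H at .../.#./##./### | H00=-1→##./.#./##./###*; H01=-1→.##/.#./##./###
ply 2, V at ##./.#./##./### | V02=+1→###/.##/##./###*; V12=+1→##./.##/###/###
ply 3: ###/.##/##./### is terminal -1 (H); from .../.#./##./### depth 6
suppose H passes — search the same position with V to move:
pass> ply 1, V at .../.#./##./### | V00=+1→#../##./##./###*; V02=-1→..#/.##/##./###; V12=-1→.../.##/###/###
pass> ply 2, H at #../##./##./### | H01=-1→###/##./##./###*
pass> ply 3, V at ###/##./##./### | V12=+1→###/###/###/###*
pass> ply 4: ###/###/###/### is terminal -1 (H); from .../.#./##./### depth 6
for H: play -1, pass -1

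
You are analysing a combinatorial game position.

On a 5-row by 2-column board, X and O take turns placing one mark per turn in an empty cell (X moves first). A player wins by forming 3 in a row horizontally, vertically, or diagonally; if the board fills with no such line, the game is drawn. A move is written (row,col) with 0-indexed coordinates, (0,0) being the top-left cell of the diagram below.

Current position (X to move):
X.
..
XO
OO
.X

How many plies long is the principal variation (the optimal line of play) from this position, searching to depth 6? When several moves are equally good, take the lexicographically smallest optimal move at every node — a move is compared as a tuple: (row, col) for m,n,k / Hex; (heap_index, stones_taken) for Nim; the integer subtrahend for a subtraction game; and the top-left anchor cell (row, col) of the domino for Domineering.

[X./../XO/OO/.X] X move#1: (0,1):-1/XX/../XO/OO/.X, (1,0):+1/X./X./XO/OO/.X*, (1,1):+0/X./.X/XO/OO/.X, (4,0):-1/X./../XO/OO/XX
[X./X./XO/OO/.X] end (terminal -1, O#2); searched X./../XO/OO/.X to 6

PV length from [X./../XO/OO/.X]: 1 ply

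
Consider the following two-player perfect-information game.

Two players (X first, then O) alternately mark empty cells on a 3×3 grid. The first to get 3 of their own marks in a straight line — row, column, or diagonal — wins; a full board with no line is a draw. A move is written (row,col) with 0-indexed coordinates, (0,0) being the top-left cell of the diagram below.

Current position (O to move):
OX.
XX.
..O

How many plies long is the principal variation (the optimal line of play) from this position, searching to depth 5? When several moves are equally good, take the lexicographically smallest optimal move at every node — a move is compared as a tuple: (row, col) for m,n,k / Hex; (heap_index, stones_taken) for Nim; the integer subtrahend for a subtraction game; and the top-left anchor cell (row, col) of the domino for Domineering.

ply 1, O at OX./XX./..O | (0,2)=-1→OXO/XX./..O*; (1,2)=-1→OX./XXO/..O; (2,0)=-1→OX./XX./O.O; (2,1)=-1→OX./XX./.OO
ply 2, X at OXO/XX./..O | (1,2)=+1→OXO/XXX/..O*; (2,0)=-1→OXO/XX./X.O; (2,1)=+1→OXO/XX./.XO
ply 3: OXO/XXX/..O is terminal -1 (O); from OX./XX./..O depth 5

PV length from [OX./XX./..O]: 2 plies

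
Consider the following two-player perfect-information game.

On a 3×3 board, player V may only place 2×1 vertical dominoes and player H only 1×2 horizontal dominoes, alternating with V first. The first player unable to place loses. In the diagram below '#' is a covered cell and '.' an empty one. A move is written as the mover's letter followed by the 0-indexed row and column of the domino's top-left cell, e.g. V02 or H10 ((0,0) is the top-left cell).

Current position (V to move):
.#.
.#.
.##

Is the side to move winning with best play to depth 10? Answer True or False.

p1 V@[.#./.#./.##]: V00[##./##./.##]+1* V02[.##/.##/.##]+1 V10[.#./##./###]+1
p2 H@[##./##./.##] terminal -1; root [.#./.#./.##] d10

V winning at [.#./.#./.##]: True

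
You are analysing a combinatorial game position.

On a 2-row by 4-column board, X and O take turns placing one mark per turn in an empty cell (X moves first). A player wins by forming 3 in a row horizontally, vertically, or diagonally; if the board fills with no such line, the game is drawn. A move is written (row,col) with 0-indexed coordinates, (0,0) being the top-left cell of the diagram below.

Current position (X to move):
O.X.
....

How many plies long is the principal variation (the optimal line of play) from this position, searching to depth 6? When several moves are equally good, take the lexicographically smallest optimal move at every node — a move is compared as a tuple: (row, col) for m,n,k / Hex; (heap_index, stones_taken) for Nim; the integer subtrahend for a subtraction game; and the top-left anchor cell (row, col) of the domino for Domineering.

[O.X./....] X move#1: (0,1):+0/OXX./....*, (0,3):+0/O.XX/...., (1,0):+0/O.X./X..., (1,1):+0/O.X./.X.., (1,2):+0/O.X./..X., (1,3):+0/O.X./...X
[OXX./....] O move#2: (0,3):+0/OXXO/....*, (1,0):-1/OXX./O..., (1,1):-1/OXX./.O.., (1,2):-1/OXX./..O., (1,3):-1/OXX./...O
[OXXO/....] X move#3: (1,0):+0/OXXO/X...*, (1,1):+0/OXXO/.X.., (1,2):+0/OXXO/..X., (1,3):+0/OXXO/...X
[OXXO/X...] O move#4: (1,1):+0/OXXO/XO..*, (1,2):+0/OXXO/X.O., (1,3):+0/OXXO/X..O
[OXXO/XO..] X move#5: (1,2):+0/OXXO/XOX.*, (1,3):+0/OXXO/XO.X
[OXXO/XOX.] O move#6: (1,3):+0/OXXO/XOXO*
[OXXO/XOXO] end (terminal +0, X#7); searched O.X./.... to 6

PV length from [O.X./....]: 6 plies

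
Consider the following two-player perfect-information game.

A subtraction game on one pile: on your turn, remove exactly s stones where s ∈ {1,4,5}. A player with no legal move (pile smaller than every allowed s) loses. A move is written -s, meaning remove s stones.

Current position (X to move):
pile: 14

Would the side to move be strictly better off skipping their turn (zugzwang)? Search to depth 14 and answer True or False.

zugzwang(14, X) = False

p1 X@[14]: -1[13]-1 -4[10]+1* -5[9]-1
p2 O@[10]: -1[9]-1* -4[6]-1 -5[5]-1
p3 X@[9]: -1[8]+1* -4[5]-1 -5[4]-1
p4 O@[8]: -1[7]-1* -4[4]-1 -5[3]-1
p5 X@[7]: -1[6]-1 -4[3]-1 -5[2]+1*
p6 O@[2]: -1[1]-1*
p7 X@[1]: -1[0]+1*
p8 O@[0] terminal -1; root [14] d14
pass branch (O moves first from the same position):
  | p1 O@[14]: -1[13]-1 -4[10]+1* -5[9]-1
  | p2 X@[10]: -1[9]-1* -4[6]-1 -5[5]-1
  | p3 O@[9]: -1[8]+1* -4[5]-1 -5[4]-1
  | p4 X@[8]: -1[7]-1* -4[4]-1 -5[3]-1
  | p5 O@[7]: -1[6]-1 -4[3]-1 -5[2]+1*
  | p6 X@[2]: -1[1]-1*
  | p7 O@[1]: -1[0]+1*
  | p8 X@[0] terminal -1; root [14] d14
X moving scores +1; X passing scores -1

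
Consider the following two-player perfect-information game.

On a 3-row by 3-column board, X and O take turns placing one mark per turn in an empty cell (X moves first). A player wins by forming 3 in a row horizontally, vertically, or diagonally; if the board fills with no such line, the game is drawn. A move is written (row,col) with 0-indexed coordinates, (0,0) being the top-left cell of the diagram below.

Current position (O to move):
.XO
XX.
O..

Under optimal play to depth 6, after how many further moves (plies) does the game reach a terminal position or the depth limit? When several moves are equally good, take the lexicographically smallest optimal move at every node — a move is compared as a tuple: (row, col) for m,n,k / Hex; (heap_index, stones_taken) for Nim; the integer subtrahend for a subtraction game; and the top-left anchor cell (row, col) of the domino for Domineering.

PV length from [.XO/XX./O..]: 2 plies

ply 1, O at .XO/XX./O.. | (0,0)=-1→OXO/XX./O..*; (1,2)=-1→.XO/XXO/O..; (2,1)=-1→.XO/XX./OO.; (2,2)=-1→.XO/XX./O.O
ply 2, X at OXO/XX./O.. | (1,2)=+1→OXO/XXX/O..*; (2,1)=+1→OXO/XX./OX.; (2,2)=+1→OXO/XX./O.X
ply 3: OXO/XXX/O.. is terminal -1 (O); from .XO/XX./O.. depth 6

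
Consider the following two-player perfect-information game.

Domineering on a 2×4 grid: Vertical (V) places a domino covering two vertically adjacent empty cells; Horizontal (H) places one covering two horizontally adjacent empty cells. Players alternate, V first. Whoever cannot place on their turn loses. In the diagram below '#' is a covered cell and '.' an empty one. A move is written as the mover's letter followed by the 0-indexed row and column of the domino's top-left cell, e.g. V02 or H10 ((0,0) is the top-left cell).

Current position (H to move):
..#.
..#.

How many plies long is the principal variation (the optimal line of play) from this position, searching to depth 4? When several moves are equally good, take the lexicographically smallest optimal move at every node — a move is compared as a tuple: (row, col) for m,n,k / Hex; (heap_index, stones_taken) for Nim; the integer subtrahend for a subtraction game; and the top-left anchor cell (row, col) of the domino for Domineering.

PV length from [..#./..#.]: 3 plies

ply 1, H at ..#./..#. | H00=+1→###./..#.*; H10=+1→..#./###.
ply 2, V at ###./..#. | V03=-1→####/..##*
ply 3, H at ####/..## | H10=+1→####/####*
ply 4: ####/#### is terminal -1 (V); from ..#./..#. depth 4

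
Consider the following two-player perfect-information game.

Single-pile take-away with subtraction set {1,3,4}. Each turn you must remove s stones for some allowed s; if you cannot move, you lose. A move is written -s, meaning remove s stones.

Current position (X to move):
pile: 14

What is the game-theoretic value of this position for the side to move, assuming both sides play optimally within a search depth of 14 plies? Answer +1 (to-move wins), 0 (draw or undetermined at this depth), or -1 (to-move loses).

[14] X move#1: -1:-1/13*, -3:-1/11, -4:-1/10
[13] O move#2: -1:-1/12, -3:-1/10, -4:+1/9*
[9] X move#3: -1:-1/8*, -3:-1/6, -4:-1/5
[8] O move#4: -1:+1/7*, -3:-1/5, -4:-1/4
[7] X move#5: -1:-1/6*, -3:-1/4, -4:-1/3
[6] O move#6: -1:-1/5, -3:-1/3, -4:+1/2*
[2] X move#7: -1:-1/1*
[1] O move#8: -1:+1/0*
[0] end (terminal -1, X#9); searched 14 to 14

value(14, X) = -1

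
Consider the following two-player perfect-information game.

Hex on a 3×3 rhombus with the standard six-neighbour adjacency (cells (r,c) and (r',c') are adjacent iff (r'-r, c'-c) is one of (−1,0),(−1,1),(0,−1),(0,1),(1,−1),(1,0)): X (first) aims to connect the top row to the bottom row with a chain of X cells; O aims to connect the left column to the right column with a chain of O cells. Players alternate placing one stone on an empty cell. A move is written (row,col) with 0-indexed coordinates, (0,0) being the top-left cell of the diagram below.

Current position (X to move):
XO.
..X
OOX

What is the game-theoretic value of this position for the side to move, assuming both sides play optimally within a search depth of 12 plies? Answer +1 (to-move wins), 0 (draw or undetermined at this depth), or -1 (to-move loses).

value(XO./..X/OOX, X) = +1

[XO./..X/OOX] X move#1: (0,2):+1/XOX/..X/OOX*, (1,0):+1/XO./X.X/OOX, (1,1):+1/XO./.XX/OOX
[XOX/..X/OOX] end (terminal -1, O#2); searched XO./..X/OOX to 12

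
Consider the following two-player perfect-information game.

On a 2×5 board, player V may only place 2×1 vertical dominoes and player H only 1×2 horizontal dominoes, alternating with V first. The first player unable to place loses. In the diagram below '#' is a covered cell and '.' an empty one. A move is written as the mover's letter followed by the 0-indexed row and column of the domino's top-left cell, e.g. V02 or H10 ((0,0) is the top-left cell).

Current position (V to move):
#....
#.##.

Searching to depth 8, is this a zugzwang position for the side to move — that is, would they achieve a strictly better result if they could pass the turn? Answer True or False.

zugzwang(#..../#.##., V) = True

ply 1, V at #..../#.##. | V01=-1→##.../####.*; V04=-1→#...#/#.###
ply 2, H at ##.../####. | H02=-1→####./####.; H03=+1→##.##/####.*
ply 3: ##.##/####. is terminal -1 (V); from #..../#.##. depth 8
if V skipped the turn, H would face:
~ ply 1, H at #..../#.##. | H01=-1→###../#.##.*; H02=-1→#.##./#.##.; H03=-1→#..##/#.##.
~ ply 2, V at ###../#.##. | V04=+1→###.#/#.###*
~ ply 3: ###.#/#.### is terminal -1 (H); from #..../#.##. depth 8
compare (V): move=-1 vs pass=+1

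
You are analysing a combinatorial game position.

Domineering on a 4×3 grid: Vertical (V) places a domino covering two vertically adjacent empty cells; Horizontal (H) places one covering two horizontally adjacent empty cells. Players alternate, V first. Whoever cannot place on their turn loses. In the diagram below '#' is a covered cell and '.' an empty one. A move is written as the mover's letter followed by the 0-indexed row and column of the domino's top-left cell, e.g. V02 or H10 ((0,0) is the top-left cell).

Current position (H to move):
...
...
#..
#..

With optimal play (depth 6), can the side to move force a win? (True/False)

[.../.../#../#..] H move#1: H00:-1/##./.../#../#..*, H01:-1/.##/.../#../#.., H10:-1/.../##./#../#.., H11:-1/.../.##/#../#.., H21:-1/.../.../###/#.., H31:-1/.../.../#../###
[##./.../#../#..] V move#2: V02:-1/###/..#/#../#.., V11:+1/##./.#./##./#..*, V12:+1/##./..#/#.#/#.., V21:+1/##./.../##./##., V22:+1/##./.../#.#/#.#
[##./.#./##./#..] H move#3: H31:-1/##./.#./##./###*
[##./.#./##./###] V move#4: V02:+1/###/.##/##./###*, V12:+1/##./.##/###/###
[###/.##/##./###] end (terminal -1, H#5); searched .../.../#../#.. to 6

H winning at [.../.../#../#..]: False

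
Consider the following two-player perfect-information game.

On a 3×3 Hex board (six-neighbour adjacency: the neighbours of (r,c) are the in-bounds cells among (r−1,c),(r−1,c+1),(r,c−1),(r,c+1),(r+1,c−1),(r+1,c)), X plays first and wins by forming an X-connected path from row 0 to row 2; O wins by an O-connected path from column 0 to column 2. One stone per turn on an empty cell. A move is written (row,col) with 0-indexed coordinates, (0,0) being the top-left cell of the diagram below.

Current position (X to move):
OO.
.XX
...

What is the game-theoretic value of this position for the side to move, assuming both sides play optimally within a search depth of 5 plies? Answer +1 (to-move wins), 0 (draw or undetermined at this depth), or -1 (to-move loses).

value(OO./.XX/..., X) = +1

ply 1, X at OO./.XX/... | (0,2)=+1→OOX/.XX/...*; (1,0)=-1→OO./XXX/...; (2,0)=-1→OO./.XX/X..; (2,1)=-1→OO./.XX/.X.; (2,2)=-1→OO./.XX/..X
ply 2, O at OOX/.XX/... | (1,0)=-1→OOX/OXX/...*; (2,0)=-1→OOX/.XX/O..; (2,1)=-1→OOX/.XX/.O.; (2,2)=-1→OOX/.XX/..O
ply 3, X at OOX/OXX/... | (2,0)=+1→OOX/OXX/X..*; (2,1)=+1→OOX/OXX/.X.; (2,2)=+1→OOX/OXX/..X
ply 4: OOX/OXX/X.. is terminal -1 (O); from OO./.XX/... depth 5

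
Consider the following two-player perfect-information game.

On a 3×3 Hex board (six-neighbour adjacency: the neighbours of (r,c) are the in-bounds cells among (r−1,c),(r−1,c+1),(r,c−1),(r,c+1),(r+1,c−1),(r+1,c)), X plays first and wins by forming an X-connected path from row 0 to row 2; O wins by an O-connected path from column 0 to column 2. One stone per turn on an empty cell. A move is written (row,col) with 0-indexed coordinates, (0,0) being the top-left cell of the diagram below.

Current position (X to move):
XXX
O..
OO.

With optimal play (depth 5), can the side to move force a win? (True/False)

ply 1, X at XXX/O../OO. | (1,1)=-1→XXX/OX./OO.*; (1,2)=-1→XXX/O.X/OO.; (2,2)=-1→XXX/O../OOX
ply 2, O at XXX/OX./OO. | (1,2)=+1→XXX/OXO/OO.*; (2,2)=+1→XXX/OX./OOO
ply 3: XXX/OXO/OO. is terminal -1 (X); from XXX/O../OO. depth 5

X winning at [XXX/O../OO.]: False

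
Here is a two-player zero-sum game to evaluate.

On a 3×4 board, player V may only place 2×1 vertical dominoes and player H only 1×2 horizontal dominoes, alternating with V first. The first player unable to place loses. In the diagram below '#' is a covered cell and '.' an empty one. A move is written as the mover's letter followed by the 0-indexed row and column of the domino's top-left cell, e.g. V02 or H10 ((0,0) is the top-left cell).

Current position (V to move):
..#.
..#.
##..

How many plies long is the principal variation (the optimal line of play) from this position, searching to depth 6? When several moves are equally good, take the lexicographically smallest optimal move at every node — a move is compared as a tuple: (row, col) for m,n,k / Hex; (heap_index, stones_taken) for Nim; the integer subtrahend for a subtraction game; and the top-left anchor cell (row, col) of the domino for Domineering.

[..#./..#./##..] V move#1: V00:+1/#.#./#.#./##..*, V01:+1/.##./.##./##.., V03:-1/..##/..##/##.., V13:-1/..#./..##/##.#
[#.#./#.#./##..] H move#2: H22:-1/#.#./#.#./####*
[#.#./#.#./####] V move#3: V01:+1/###./###./####*, V03:+1/#.##/#.##/####
[###./###./####] end (terminal -1, H#4); searched ..#./..#./##.. to 6

PV length from [..#./..#./##..]: 3 plies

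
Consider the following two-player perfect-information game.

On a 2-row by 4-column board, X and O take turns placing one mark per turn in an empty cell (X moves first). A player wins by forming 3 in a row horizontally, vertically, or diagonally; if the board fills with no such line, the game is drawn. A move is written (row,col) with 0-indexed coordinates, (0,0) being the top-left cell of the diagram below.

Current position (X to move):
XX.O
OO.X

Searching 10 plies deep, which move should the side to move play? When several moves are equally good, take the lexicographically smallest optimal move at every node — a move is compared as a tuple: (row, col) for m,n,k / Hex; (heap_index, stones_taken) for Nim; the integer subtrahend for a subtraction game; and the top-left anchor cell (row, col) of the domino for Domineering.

X's best at [XX.O/OO.X]: (0,2)

ply 1, X at XX.O/OO.X | (0,2)=+1→XXXO/OO.X*; (1,2)=+0→XX.O/OOXX
ply 2: XXXO/OO.X is terminal -1 (O); from XX.O/OO.X depth 10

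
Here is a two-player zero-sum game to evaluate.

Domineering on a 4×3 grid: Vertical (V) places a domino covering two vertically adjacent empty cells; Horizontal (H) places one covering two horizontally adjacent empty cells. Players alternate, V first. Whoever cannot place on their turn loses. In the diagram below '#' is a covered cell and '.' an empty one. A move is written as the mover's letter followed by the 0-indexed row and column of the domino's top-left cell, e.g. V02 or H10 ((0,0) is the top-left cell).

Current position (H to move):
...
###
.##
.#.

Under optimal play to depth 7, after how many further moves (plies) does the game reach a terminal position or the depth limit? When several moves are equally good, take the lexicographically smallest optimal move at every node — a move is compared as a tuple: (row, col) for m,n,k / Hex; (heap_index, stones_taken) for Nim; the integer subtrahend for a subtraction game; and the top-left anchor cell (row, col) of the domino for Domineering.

[.../###/.##/.#.] H move#1: H00:-1/##./###/.##/.#.*, H01:-1/.##/###/.##/.#.
[##./###/.##/.#.] V move#2: V20:+1/##./###/###/##.*
[##./###/###/##.] end (terminal -1, H#3); searched .../###/.##/.#. to 7

PV length from [.../###/.##/.#.]: 2 plies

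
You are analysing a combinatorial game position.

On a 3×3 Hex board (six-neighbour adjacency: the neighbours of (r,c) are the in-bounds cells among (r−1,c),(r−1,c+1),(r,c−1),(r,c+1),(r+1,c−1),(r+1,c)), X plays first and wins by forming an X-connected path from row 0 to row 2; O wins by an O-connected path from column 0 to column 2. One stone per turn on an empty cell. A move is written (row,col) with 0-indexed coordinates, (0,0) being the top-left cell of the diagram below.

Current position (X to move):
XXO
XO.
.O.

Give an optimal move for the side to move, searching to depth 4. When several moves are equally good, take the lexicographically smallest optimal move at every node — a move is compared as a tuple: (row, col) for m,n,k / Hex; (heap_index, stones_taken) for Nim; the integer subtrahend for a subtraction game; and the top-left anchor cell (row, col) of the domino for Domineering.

X's best at [XXO/XO./.O.]: (2,0)

[XXO/XO./.O.] X move#1: (1,2):-1/XXO/XOX/.O., (2,0):+1/XXO/XO./XO.*, (2,2):-1/XXO/XO./.OX
[XXO/XO./XO.] end (terminal -1, O#2); searched XXO/XO./.O. to 4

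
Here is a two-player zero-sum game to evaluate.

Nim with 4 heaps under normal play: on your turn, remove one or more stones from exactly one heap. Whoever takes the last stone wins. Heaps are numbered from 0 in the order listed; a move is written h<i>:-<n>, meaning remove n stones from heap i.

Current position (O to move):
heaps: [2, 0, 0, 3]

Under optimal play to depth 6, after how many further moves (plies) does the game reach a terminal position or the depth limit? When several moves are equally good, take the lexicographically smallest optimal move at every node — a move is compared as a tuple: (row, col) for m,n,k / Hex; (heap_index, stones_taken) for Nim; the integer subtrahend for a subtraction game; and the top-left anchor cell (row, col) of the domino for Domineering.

PV length from [(2,0,0,3)]: 5 plies

[(2,0,0,3)] O move#1: h0:-1:-1/(1,0,0,3), h0:-2:-1/(0,0,0,3), h3:-1:+1/(2,0,0,2)*, h3:-2:-1/(2,0,0,1), h3:-3:-1/(2,0,0,0)
[(2,0,0,2)] X move#2: h0:-1:-1/(1,0,0,2)*, h0:-2:-1/(0,0,0,2), h3:-1:-1/(2,0,0,1), h3:-2:-1/(2,0,0,0)
[(1,0,0,2)] O move#3: h0:-1:-1/(0,0,0,2), h3:-1:+1/(1,0,0,1)*, h3:-2:-1/(1,0,0,0)
[(1,0,0,1)] X move#4: h0:-1:-1/(0,0,0,1)*, h3:-1:-1/(1,0,0,0)
[(0,0,0,1)] O move#5: h3:-1:+1/(0,0,0,0)*
[(0,0,0,0)] end (terminal -1, X#6); searched (2,0,0,3) to 6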